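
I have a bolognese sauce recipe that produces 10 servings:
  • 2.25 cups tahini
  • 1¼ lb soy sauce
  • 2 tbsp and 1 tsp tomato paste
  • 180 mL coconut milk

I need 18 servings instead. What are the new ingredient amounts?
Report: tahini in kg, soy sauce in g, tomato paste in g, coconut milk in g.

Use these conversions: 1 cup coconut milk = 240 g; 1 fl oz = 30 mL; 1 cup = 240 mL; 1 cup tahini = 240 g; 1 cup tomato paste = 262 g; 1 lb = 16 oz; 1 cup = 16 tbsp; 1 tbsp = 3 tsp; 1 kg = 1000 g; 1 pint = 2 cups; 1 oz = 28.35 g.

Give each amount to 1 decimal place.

tahini: 1.0 kg; soy sauce: 1020.6 g; tomato paste: 68.8 g; coconut milk: 324.0 g

Scaling factor: 18/10 = 9/5 = 1.8.
tahini: 2.25 cup × 9/5 × 240 g/cup ÷ 1000 g/kg ≈ 1.0 kg
soy sauce: 1.25 lb × 9/5 × 16 oz/lb × 28.35 g/oz = 1020.6 g
tomato paste: (2 tbsp + 1 tsp = 7/3 tbsp) × 9/5 ÷ 16 tbsp/cup × 262 g/cup ≈ 68.8 g
coconut milk: 180 mL × 9/5 ÷ 240 mL/cup × 240 g/cup = 324.0 g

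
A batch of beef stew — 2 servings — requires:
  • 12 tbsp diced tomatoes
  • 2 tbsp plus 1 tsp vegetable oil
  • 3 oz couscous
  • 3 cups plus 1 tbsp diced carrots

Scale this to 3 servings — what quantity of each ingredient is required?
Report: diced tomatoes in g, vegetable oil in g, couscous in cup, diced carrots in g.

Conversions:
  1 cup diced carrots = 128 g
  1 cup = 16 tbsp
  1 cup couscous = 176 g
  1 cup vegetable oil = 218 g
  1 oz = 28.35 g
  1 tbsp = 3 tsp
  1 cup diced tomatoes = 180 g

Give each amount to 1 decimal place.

Scaling factor: 3/2 = 1.5.
diced tomatoes: 12 tbsp × 3/2 ÷ 16 tbsp/cup × 180 g/cup = 202.5 g
vegetable oil: (2 tbsp + 1 tsp = 7/3 tbsp) × 3/2 ÷ 16 tbsp/cup × 218 g/cup ≈ 47.7 g
couscous: 3 oz × 3/2 × 28.35 g/oz ÷ 176 g/cup ≈ 0.7 cup
diced carrots: (3 cup + 1 tbsp = 3.0625 cup) × 3/2 × 128 g/cup = 588.0 g

diced tomatoes: 202.5 g; vegetable oil: 47.7 g; couscous: 0.7 cup; diced carrots: 588.0 g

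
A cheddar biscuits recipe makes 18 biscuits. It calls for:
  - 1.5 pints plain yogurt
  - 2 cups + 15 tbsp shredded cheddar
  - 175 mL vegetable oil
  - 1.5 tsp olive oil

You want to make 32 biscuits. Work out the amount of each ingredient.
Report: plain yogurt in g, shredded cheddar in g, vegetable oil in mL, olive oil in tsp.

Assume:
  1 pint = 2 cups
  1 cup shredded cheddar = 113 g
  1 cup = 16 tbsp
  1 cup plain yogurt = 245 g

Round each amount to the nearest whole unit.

Scaling factor: 32/18 = 16/9.
plain yogurt: 1.5 pint × 16/9 × 2 cup/pint × 245 g/cup ≈ 1307 g
shredded cheddar: (2 cup + 15 tbsp = 2.9375 cup) × 16/9 × 113 g/cup ≈ 590 g
vegetable oil: 175 mL × 16/9 ≈ 311 mL
olive oil: 1.5 tsp × 16/9 ≈ 3 tsp

plain yogurt: 1307 g; shredded cheddar: 590 g; vegetable oil: 311 mL; olive oil: 3 tsp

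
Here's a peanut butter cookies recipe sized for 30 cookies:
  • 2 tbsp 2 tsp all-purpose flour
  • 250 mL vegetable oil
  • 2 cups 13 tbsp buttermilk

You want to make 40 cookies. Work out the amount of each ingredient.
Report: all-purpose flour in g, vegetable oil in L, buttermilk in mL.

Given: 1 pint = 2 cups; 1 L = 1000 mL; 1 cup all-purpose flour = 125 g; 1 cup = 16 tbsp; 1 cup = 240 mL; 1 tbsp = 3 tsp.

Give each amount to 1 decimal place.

all-purpose flour: 27.8 g; vegetable oil: 0.3 L; buttermilk: 900.0 mL

Scaling factor: 40/30 = 4/3.
all-purpose flour: (2 tbsp + 2 tsp = 8/3 tbsp) × 4/3 ÷ 16 tbsp/cup × 125 g/cup ≈ 27.8 g
vegetable oil: 250 mL × 4/3 ÷ 1000 mL/L ≈ 0.3 L
buttermilk: (2 cup + 13 tbsp = 2.8125 cup) × 4/3 × 240 mL/cup = 900.0 mL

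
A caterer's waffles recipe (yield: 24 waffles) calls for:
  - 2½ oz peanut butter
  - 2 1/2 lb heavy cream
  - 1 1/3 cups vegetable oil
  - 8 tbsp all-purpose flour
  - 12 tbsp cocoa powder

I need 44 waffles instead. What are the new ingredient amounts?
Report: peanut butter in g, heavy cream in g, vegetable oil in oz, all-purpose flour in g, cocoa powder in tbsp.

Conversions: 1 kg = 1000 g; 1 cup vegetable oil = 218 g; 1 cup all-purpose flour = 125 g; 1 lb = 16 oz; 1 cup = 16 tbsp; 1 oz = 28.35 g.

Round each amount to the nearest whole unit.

peanut butter: 130 g; heavy cream: 2079 g; vegetable oil: 19 oz; all-purpose flour: 115 g; cocoa powder: 22 tbsp

Scaling factor: 44/24 = 11/6.
peanut butter: 2.5 oz × 11/6 × 28.35 g/oz ≈ 130 g
heavy cream: 2.5 lb × 11/6 × 16 oz/lb × 28.35 g/oz = 2079 g
vegetable oil: 4/3 cup × 11/6 × 218 g/cup ÷ 28.35 g/oz ≈ 19 oz
all-purpose flour: 8 tbsp × 11/6 ÷ 16 tbsp/cup × 125 g/cup ≈ 115 g
cocoa powder: 12 tbsp × 11/6 = 22 tbsp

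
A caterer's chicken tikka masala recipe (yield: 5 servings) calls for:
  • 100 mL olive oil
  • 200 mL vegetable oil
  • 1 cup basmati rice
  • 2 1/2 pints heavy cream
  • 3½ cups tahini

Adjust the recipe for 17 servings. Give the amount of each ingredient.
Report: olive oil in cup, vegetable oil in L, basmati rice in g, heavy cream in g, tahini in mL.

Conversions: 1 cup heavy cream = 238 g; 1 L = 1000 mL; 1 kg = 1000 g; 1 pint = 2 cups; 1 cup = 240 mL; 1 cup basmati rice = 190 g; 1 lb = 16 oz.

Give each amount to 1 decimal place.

olive oil: 1.4 cup; vegetable oil: 0.7 L; basmati rice: 646.0 g; heavy cream: 4046.0 g; tahini: 2856.0 mL

Scaling factor: 17/5 = 3.4.
olive oil: 100 mL × 17/5 ÷ 240 mL/cup ≈ 1.4 cup
vegetable oil: 200 mL × 17/5 ÷ 1000 mL/L ≈ 0.7 L
basmati rice: 1 cup × 17/5 × 190 g/cup = 646.0 g
heavy cream: 2.5 pint × 17/5 × 2 cup/pint × 238 g/cup = 4046.0 g
tahini: 3.5 cup × 17/5 × 240 mL/cup = 2856.0 mL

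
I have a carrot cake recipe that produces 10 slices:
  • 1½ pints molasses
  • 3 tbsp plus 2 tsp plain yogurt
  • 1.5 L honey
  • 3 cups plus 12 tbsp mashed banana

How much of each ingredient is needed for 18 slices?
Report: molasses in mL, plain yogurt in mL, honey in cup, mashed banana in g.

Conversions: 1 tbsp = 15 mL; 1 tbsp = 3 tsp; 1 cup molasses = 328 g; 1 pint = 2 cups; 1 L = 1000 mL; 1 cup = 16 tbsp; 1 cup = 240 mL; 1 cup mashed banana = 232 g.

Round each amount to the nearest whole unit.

molasses: 1296 mL; plain yogurt: 99 mL; honey: 11 cup; mashed banana: 1566 g

Scaling factor: 18/10 = 9/5 = 1.8.
molasses: 1.5 pint × 9/5 × 2 cup/pint × 240 mL/cup = 1296 mL
plain yogurt: (3 tbsp + 2 tsp = 11/3 tbsp) × 9/5 × 15 mL/tbsp = 99 mL
honey: 1.5 L × 9/5 × 1000 mL/L ÷ 240 mL/cup ≈ 11 cup
mashed banana: (3 cup + 12 tbsp = 3.75 cup) × 9/5 × 232 g/cup = 1566 g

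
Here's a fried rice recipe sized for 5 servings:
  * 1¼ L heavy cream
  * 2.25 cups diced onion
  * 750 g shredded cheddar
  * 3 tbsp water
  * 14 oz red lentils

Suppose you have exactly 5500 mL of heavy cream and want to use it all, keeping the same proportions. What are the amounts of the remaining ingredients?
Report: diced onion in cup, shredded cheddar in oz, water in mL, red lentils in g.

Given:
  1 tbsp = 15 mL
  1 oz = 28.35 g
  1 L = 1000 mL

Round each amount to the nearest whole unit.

The original recipe has 1250 mL of heavy cream, so the scaling factor is 5500 ÷ 1250 = 22/5 = 4.4.
diced onion: 2.25 cup × 22/5 ≈ 10 cup
shredded cheddar: 750 g × 22/5 ÷ 28.35 g/oz ≈ 116 oz
water: 3 tbsp × 22/5 × 15 mL/tbsp = 198 mL
red lentils: 14 oz × 22/5 × 28.35 g/oz ≈ 1746 g

diced onion: 10 cup; shredded cheddar: 116 oz; water: 198 mL; red lentils: 1746 g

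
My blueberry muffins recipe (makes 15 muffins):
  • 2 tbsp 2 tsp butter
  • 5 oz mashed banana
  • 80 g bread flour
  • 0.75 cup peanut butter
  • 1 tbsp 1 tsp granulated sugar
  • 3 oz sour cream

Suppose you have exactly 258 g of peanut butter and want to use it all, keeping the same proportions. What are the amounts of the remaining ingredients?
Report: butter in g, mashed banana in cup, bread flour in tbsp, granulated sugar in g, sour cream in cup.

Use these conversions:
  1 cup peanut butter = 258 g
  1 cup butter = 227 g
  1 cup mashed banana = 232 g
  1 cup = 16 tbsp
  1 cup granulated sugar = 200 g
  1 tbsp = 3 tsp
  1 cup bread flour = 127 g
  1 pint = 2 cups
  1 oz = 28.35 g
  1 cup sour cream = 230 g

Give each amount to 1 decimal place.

butter: 50.4 g; mashed banana: 0.8 cup; bread flour: 13.4 tbsp; granulated sugar: 22.2 g; sour cream: 0.5 cup

The original recipe has 193.5 g of peanut butter, so the scaling factor is 258 ÷ 193.5 = 4/3.
butter: (2 tbsp + 2 tsp = 8/3 tbsp) × 4/3 ÷ 16 tbsp/cup × 227 g/cup ≈ 50.4 g
mashed banana: 5 oz × 4/3 × 28.35 g/oz ÷ 232 g/cup ≈ 0.8 cup
bread flour: 80 g × 4/3 ÷ 127 g/cup × 16 tbsp/cup ≈ 13.4 tbsp
granulated sugar: (1 tbsp + 1 tsp = 4/3 tbsp) × 4/3 ÷ 16 tbsp/cup × 200 g/cup ≈ 22.2 g
sour cream: 3 oz × 4/3 × 28.35 g/oz ÷ 230 g/cup ≈ 0.5 cup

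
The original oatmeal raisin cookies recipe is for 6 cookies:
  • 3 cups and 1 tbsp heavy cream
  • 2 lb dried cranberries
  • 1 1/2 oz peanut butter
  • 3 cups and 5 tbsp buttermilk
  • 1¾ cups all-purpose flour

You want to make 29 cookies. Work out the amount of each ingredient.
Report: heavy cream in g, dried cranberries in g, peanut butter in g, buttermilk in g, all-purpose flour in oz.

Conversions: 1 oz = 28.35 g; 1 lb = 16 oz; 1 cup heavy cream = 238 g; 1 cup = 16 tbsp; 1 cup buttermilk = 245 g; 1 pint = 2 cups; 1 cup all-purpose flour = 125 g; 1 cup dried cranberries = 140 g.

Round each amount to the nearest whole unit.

heavy cream: 3523 g; dried cranberries: 4385 g; peanut butter: 206 g; buttermilk: 3923 g; all-purpose flour: 37 oz

Scaling factor: 29/6.
heavy cream: (3 cup + 1 tbsp = 3.0625 cup) × 29/6 × 238 g/cup ≈ 3523 g
dried cranberries: 2 lb × 29/6 × 16 oz/lb × 28.35 g/oz ≈ 4385 g
peanut butter: 1.5 oz × 29/6 × 28.35 g/oz ≈ 206 g
buttermilk: (3 cup + 5 tbsp = 3.3125 cup) × 29/6 × 245 g/cup ≈ 3923 g
all-purpose flour: 1.75 cup × 29/6 × 125 g/cup ÷ 28.35 g/oz ≈ 37 oz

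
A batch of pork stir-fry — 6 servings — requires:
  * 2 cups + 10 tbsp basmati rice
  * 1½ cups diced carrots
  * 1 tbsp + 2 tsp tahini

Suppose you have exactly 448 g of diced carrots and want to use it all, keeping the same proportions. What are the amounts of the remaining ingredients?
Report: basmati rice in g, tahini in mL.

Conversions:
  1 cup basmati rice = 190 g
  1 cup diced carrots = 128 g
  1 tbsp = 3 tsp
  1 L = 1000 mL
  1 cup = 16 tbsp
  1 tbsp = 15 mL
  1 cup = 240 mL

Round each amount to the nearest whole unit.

The original recipe has 192 g of diced carrots, so the scaling factor is 448 ÷ 192 = 7/3.
basmati rice: (2 cup + 10 tbsp = 2.625 cup) × 7/3 × 190 g/cup ≈ 1164 g
tahini: (1 tbsp + 2 tsp = 5/3 tbsp) × 7/3 × 15 mL/tbsp ≈ 58 mL

basmati rice: 1164 g; tahini: 58 mL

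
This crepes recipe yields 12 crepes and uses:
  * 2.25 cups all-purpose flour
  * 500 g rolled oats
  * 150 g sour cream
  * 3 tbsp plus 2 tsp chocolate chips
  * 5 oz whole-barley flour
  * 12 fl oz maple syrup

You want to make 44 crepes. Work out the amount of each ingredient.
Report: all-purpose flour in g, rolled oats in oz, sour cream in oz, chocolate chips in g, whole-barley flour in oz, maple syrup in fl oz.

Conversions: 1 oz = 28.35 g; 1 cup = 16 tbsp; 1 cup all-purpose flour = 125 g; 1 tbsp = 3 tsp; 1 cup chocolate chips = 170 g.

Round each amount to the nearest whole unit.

all-purpose flour: 1031 g; rolled oats: 65 oz; sour cream: 19 oz; chocolate chips: 143 g; whole-barley flour: 18 oz; maple syrup: 44 fl oz

Scaling factor: 44/12 = 11/3.
all-purpose flour: 2.25 cup × 11/3 × 125 g/cup ≈ 1031 g
rolled oats: 500 g × 11/3 ÷ 28.35 g/oz ≈ 65 oz
sour cream: 150 g × 11/3 ÷ 28.35 g/oz ≈ 19 oz
chocolate chips: (3 tbsp + 2 tsp = 11/3 tbsp) × 11/3 ÷ 16 tbsp/cup × 170 g/cup ≈ 143 g
whole-barley flour: 5 oz × 11/3 ≈ 18 oz
maple syrup: 12 fl oz × 11/3 = 44 fl oz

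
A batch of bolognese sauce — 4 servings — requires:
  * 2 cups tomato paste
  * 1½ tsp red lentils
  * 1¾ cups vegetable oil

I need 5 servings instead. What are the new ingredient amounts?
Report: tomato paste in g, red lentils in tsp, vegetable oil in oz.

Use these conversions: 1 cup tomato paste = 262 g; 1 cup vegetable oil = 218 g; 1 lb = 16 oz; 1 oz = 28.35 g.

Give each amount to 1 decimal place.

tomato paste: 655.0 g; red lentils: 1.9 tsp; vegetable oil: 16.8 oz

Scaling factor: 5/4 = 1.25.
tomato paste: 2 cup × 5/4 × 262 g/cup = 655.0 g
red lentils: 1.5 tsp × 5/4 ≈ 1.9 tsp
vegetable oil: 1.75 cup × 5/4 × 218 g/cup ÷ 28.35 g/oz ≈ 16.8 oz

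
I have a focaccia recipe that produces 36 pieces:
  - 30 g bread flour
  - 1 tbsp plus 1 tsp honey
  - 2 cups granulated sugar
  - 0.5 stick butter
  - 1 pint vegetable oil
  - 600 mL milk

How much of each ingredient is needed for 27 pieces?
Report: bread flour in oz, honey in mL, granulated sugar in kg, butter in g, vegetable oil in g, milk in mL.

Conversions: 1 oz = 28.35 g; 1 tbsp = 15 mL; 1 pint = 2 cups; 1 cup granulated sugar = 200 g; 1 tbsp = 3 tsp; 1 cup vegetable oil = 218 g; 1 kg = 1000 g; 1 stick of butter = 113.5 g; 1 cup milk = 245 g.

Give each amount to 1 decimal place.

bread flour: 0.8 oz; honey: 15.0 mL; granulated sugar: 0.3 kg; butter: 42.6 g; vegetable oil: 327.0 g; milk: 450.0 mL

Scaling factor: 27/36 = 3/4 = 0.75.
bread flour: 30 g × 3/4 ÷ 28.35 g/oz ≈ 0.8 oz
honey: (1 tbsp + 1 tsp = 4/3 tbsp) × 3/4 × 15 mL/tbsp = 15.0 mL
granulated sugar: 2 cup × 3/4 × 200 g/cup ÷ 1000 g/kg = 0.3 kg
butter: 0.5 stick × 3/4 × 113.5 g/stick ≈ 42.6 g
vegetable oil: 1 pint × 3/4 × 2 cup/pint × 218 g/cup = 327.0 g
milk: 600 mL × 3/4 = 450.0 mL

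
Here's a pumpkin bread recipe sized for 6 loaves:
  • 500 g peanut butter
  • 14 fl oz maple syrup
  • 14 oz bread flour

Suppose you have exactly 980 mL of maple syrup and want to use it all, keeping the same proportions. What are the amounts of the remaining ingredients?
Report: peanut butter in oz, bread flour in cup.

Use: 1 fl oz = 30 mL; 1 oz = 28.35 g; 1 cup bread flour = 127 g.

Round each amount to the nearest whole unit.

The original recipe has 420 mL of maple syrup, so the scaling factor is 980 ÷ 420 = 7/3.
peanut butter: 500 g × 7/3 ÷ 28.35 g/oz ≈ 41 oz
bread flour: 14 oz × 7/3 × 28.35 g/oz ÷ 127 g/cup ≈ 7 cup

peanut butter: 41 oz; bread flour: 7 cup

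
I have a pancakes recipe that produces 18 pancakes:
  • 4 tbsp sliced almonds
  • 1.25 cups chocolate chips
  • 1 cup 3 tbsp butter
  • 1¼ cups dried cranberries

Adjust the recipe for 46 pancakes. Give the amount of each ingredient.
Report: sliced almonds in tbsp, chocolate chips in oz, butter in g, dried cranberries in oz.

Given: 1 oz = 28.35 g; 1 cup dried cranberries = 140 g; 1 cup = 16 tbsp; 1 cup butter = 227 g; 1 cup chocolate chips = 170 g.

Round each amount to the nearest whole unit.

Scaling factor: 46/18 = 23/9.
sliced almonds: 4 tbsp × 23/9 ≈ 10 tbsp
chocolate chips: 1.25 cup × 23/9 × 170 g/cup ÷ 28.35 g/oz ≈ 19 oz
butter: (1 cup + 3 tbsp = 1.1875 cup) × 23/9 × 227 g/cup ≈ 689 g
dried cranberries: 1.25 cup × 23/9 × 140 g/cup ÷ 28.35 g/oz ≈ 16 oz

sliced almonds: 10 tbsp; chocolate chips: 19 oz; butter: 689 g; dried cranberries: 16 oz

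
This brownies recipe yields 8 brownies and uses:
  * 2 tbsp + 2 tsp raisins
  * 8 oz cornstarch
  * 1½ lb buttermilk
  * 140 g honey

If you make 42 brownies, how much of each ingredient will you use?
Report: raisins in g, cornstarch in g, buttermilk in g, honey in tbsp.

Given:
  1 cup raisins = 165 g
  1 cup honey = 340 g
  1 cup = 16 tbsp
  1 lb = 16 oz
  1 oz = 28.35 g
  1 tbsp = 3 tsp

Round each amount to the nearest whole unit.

Scaling factor: 42/8 = 21/4 = 5.25.
raisins: (2 tbsp + 2 tsp = 8/3 tbsp) × 21/4 ÷ 16 tbsp/cup × 165 g/cup ≈ 144 g
cornstarch: 8 oz × 21/4 × 28.35 g/oz ≈ 1191 g
buttermilk: 1.5 lb × 21/4 × 16 oz/lb × 28.35 g/oz ≈ 3572 g
honey: 140 g × 21/4 ÷ 340 g/cup × 16 tbsp/cup ≈ 35 tbsp

raisins: 144 g; cornstarch: 1191 g; buttermilk: 3572 g; honey: 35 tbsp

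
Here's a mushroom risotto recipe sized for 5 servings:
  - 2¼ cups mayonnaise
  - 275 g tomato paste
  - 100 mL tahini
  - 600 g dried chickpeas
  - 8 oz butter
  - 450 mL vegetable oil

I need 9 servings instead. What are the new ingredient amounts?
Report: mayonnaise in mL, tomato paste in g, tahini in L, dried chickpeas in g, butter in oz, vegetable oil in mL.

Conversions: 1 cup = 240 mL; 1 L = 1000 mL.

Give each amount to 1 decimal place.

Scaling factor: 9/5 = 1.8.
mayonnaise: 2.25 cup × 9/5 × 240 mL/cup = 972.0 mL
tomato paste: 275 g × 9/5 = 495.0 g
tahini: 100 mL × 9/5 ÷ 1000 mL/L ≈ 0.2 L
dried chickpeas: 600 g × 9/5 = 1080.0 g
butter: 8 oz × 9/5 = 14.4 oz
vegetable oil: 450 mL × 9/5 = 810.0 mL

mayonnaise: 972.0 mL; tomato paste: 495.0 g; tahini: 0.2 L; dried chickpeas: 1080.0 g; butter: 14.4 oz; vegetable oil: 810.0 mL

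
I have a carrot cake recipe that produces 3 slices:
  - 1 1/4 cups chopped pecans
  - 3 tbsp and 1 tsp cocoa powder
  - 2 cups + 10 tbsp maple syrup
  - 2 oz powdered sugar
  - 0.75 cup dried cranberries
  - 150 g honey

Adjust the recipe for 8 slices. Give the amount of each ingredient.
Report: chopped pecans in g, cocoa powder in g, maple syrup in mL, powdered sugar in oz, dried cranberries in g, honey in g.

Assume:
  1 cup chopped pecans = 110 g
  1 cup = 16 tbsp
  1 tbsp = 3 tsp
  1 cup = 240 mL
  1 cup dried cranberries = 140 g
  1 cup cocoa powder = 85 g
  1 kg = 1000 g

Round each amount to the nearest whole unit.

Scaling factor: 8/3.
chopped pecans: 1.25 cup × 8/3 × 110 g/cup ≈ 367 g
cocoa powder: (3 tbsp + 1 tsp = 10/3 tbsp) × 8/3 ÷ 16 tbsp/cup × 85 g/cup ≈ 47 g
maple syrup: (2 cup + 10 tbsp = 2.625 cup) × 8/3 × 240 mL/cup = 1680 mL
powdered sugar: 2 oz × 8/3 ≈ 5 oz
dried cranberries: 0.75 cup × 8/3 × 140 g/cup = 280 g
honey: 150 g × 8/3 = 400 g

chopped pecans: 367 g; cocoa powder: 47 g; maple syrup: 1680 mL; powdered sugar: 5 oz; dried cranberries: 280 g; honey: 400 g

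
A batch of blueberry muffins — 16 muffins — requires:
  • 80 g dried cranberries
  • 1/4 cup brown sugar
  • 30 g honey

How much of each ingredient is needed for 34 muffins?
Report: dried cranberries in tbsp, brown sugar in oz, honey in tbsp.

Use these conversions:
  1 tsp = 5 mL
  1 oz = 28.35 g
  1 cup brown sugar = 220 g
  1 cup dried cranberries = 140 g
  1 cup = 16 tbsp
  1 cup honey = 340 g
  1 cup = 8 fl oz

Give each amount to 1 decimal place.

Scaling factor: 34/16 = 17/8 = 2.125.
dried cranberries: 80 g × 17/8 ÷ 140 g/cup × 16 tbsp/cup ≈ 19.4 tbsp
brown sugar: 0.25 cup × 17/8 × 220 g/cup ÷ 28.35 g/oz ≈ 4.1 oz
honey: 30 g × 17/8 ÷ 340 g/cup × 16 tbsp/cup = 3.0 tbsp

dried cranberries: 19.4 tbsp; brown sugar: 4.1 oz; honey: 3.0 tbsp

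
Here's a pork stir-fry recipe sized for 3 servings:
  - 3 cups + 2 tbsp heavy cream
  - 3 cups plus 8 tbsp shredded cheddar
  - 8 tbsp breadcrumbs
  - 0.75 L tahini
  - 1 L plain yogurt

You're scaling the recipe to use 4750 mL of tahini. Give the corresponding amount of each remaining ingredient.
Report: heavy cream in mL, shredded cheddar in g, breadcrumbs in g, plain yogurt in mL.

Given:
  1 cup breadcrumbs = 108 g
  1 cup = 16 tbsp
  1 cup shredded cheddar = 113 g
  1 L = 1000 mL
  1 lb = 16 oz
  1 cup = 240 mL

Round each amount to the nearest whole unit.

heavy cream: 4750 mL; shredded cheddar: 2505 g; breadcrumbs: 342 g; plain yogurt: 6333 mL

The original recipe has 750 mL of tahini, so the scaling factor is 4750 ÷ 750 = 19/3.
heavy cream: (3 cup + 2 tbsp = 3.125 cup) × 19/3 × 240 mL/cup = 4750 mL
shredded cheddar: (3 cup + 8 tbsp = 3.5 cup) × 19/3 × 113 g/cup ≈ 2505 g
breadcrumbs: 8 tbsp × 19/3 ÷ 16 tbsp/cup × 108 g/cup = 342 g
plain yogurt: 1 L × 19/3 × 1000 mL/L ≈ 6333 mL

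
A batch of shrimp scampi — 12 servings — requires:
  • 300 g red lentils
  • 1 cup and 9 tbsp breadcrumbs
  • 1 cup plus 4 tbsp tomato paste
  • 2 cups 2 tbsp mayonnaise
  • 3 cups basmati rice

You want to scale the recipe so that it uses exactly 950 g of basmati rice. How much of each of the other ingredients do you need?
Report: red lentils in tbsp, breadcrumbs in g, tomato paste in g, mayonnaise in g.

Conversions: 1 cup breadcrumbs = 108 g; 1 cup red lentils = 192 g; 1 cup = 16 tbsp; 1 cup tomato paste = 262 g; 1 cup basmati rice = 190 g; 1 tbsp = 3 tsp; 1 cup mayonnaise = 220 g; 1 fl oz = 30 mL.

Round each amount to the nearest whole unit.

The original recipe has 570 g of basmati rice, so the scaling factor is 950 ÷ 570 = 5/3.
red lentils: 300 g × 5/3 ÷ 192 g/cup × 16 tbsp/cup ≈ 42 tbsp
breadcrumbs: (1 cup + 9 tbsp = 1.5625 cup) × 5/3 × 108 g/cup ≈ 281 g
tomato paste: (1 cup + 4 tbsp = 1.25 cup) × 5/3 × 262 g/cup ≈ 546 g
mayonnaise: (2 cup + 2 tbsp = 2.125 cup) × 5/3 × 220 g/cup ≈ 779 g

red lentils: 42 tbsp; breadcrumbs: 281 g; tomato paste: 546 g; mayonnaise: 779 g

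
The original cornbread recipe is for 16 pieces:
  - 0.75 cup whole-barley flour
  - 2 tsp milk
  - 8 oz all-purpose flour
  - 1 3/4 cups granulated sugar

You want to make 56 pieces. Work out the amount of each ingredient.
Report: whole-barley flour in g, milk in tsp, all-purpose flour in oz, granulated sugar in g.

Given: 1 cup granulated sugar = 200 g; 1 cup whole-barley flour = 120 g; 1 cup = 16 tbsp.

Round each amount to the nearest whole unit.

whole-barley flour: 315 g; milk: 7 tsp; all-purpose flour: 28 oz; granulated sugar: 1225 g

Scaling factor: 56/16 = 7/2 = 3.5.
whole-barley flour: 0.75 cup × 7/2 × 120 g/cup = 315 g
milk: 2 tsp × 7/2 = 7 tsp
all-purpose flour: 8 oz × 7/2 = 28 oz
granulated sugar: 1.75 cup × 7/2 × 200 g/cup = 1225 g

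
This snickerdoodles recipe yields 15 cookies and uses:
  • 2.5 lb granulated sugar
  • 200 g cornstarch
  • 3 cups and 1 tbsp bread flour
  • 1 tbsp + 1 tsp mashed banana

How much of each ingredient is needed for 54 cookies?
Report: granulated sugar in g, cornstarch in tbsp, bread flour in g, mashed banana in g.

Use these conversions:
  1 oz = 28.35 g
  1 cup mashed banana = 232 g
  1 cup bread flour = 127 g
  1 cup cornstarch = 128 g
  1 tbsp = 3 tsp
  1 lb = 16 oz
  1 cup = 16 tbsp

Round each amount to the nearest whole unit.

Scaling factor: 54/15 = 18/5 = 3.6.
granulated sugar: 2.5 lb × 18/5 × 16 oz/lb × 28.35 g/oz ≈ 4082 g
cornstarch: 200 g × 18/5 ÷ 128 g/cup × 16 tbsp/cup = 90 tbsp
bread flour: (3 cup + 1 tbsp = 3.0625 cup) × 18/5 × 127 g/cup ≈ 1400 g
mashed banana: (1 tbsp + 1 tsp = 4/3 tbsp) × 18/5 ÷ 16 tbsp/cup × 232 g/cup ≈ 70 g

granulated sugar: 4082 g; cornstarch: 90 tbsp; bread flour: 1400 g; mashed banana: 70 g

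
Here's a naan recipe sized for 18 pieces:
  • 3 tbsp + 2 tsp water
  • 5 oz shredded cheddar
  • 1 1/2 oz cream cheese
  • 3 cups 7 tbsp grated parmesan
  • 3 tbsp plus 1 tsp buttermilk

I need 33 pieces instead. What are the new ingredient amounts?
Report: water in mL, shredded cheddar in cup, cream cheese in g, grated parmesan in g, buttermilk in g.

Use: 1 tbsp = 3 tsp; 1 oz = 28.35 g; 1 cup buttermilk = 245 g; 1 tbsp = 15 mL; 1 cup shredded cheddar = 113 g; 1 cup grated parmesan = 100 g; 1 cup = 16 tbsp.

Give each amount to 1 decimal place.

water: 100.8 mL; shredded cheddar: 2.3 cup; cream cheese: 78.0 g; grated parmesan: 630.2 g; buttermilk: 93.6 g

Scaling factor: 33/18 = 11/6.
water: (3 tbsp + 2 tsp = 11/3 tbsp) × 11/6 × 15 mL/tbsp ≈ 100.8 mL
shredded cheddar: 5 oz × 11/6 × 28.35 g/oz ÷ 113 g/cup ≈ 2.3 cup
cream cheese: 1.5 oz × 11/6 × 28.35 g/oz ≈ 78.0 g
grated parmesan: (3 cup + 7 tbsp = 3.4375 cup) × 11/6 × 100 g/cup ≈ 630.2 g
buttermilk: (3 tbsp + 1 tsp = 10/3 tbsp) × 11/6 ÷ 16 tbsp/cup × 245 g/cup ≈ 93.6 g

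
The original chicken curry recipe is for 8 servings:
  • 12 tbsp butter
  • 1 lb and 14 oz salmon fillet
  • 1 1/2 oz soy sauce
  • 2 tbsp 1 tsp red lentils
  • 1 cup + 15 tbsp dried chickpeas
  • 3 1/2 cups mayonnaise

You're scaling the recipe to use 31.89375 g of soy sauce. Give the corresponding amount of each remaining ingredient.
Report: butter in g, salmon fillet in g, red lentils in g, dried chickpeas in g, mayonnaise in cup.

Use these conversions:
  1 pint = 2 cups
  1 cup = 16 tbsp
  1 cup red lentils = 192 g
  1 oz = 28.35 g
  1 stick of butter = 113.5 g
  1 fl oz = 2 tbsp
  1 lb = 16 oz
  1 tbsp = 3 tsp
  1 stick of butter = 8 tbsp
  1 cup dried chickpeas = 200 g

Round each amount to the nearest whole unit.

The original recipe has 42.525 g of soy sauce, so the scaling factor is 31.89375 ÷ 42.525 = 3/4 = 0.75.
butter: 12 tbsp × 3/4 ÷ 8 tbsp/stick × 113.5 g/stick ≈ 128 g
salmon fillet: (1 lb + 14 oz = 1.875 lb) × 3/4 × 16 oz/lb × 28.35 g/oz ≈ 638 g
red lentils: (2 tbsp + 1 tsp = 7/3 tbsp) × 3/4 ÷ 16 tbsp/cup × 192 g/cup = 21 g
dried chickpeas: (1 cup + 15 tbsp = 1.9375 cup) × 3/4 × 200 g/cup ≈ 291 g
mayonnaise: 3.5 cup × 3/4 ≈ 3 cup

butter: 128 g; salmon fillet: 638 g; red lentils: 21 g; dried chickpeas: 291 g; mayonnaise: 3 cup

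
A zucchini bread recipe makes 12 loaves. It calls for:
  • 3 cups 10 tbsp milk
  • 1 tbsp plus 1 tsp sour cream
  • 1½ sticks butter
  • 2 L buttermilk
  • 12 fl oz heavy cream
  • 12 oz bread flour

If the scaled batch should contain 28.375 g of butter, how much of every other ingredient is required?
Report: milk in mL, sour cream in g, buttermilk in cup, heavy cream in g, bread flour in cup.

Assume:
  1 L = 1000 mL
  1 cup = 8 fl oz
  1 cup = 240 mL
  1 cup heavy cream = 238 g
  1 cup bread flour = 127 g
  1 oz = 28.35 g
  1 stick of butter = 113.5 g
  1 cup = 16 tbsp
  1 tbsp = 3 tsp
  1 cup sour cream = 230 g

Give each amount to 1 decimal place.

milk: 145.0 mL; sour cream: 3.2 g; buttermilk: 1.4 cup; heavy cream: 59.5 g; bread flour: 0.4 cup

The original recipe has 170.25 g of butter, so the scaling factor is 28.375 ÷ 170.25 = 1/6.
milk: (3 cup + 10 tbsp = 3.625 cup) × 1/6 × 240 mL/cup = 145.0 mL
sour cream: (1 tbsp + 1 tsp = 4/3 tbsp) × 1/6 ÷ 16 tbsp/cup × 230 g/cup ≈ 3.2 g
buttermilk: 2 L × 1/6 × 1000 mL/L ÷ 240 mL/cup ≈ 1.4 cup
heavy cream: 12 fl oz × 1/6 ÷ 8 fl oz/cup × 238 g/cup = 59.5 g
bread flour: 12 oz × 1/6 × 28.35 g/oz ÷ 127 g/cup ≈ 0.4 cup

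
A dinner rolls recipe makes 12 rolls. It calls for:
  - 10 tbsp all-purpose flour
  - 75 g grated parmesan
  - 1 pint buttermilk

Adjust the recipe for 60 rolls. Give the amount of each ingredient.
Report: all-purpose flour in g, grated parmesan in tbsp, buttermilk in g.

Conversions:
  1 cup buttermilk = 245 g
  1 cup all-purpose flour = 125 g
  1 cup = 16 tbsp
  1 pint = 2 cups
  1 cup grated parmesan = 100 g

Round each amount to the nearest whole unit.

Scaling factor: 60/12 = 5.
all-purpose flour: 10 tbsp × 5 ÷ 16 tbsp/cup × 125 g/cup ≈ 391 g
grated parmesan: 75 g × 5 ÷ 100 g/cup × 16 tbsp/cup = 60 tbsp
buttermilk: 1 pint × 5 × 2 cup/pint × 245 g/cup = 2450 g

all-purpose flour: 391 g; grated parmesan: 60 tbsp; buttermilk: 2450 g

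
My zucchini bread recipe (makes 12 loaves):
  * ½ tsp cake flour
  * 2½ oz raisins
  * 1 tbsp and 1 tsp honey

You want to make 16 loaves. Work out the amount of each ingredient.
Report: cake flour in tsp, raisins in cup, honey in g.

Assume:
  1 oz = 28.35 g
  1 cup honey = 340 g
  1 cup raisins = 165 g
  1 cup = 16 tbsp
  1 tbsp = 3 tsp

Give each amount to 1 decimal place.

Scaling factor: 16/12 = 4/3.
cake flour: 0.5 tsp × 4/3 ≈ 0.7 tsp
raisins: 2.5 oz × 4/3 × 28.35 g/oz ÷ 165 g/cup ≈ 0.6 cup
honey: (1 tbsp + 1 tsp = 4/3 tbsp) × 4/3 ÷ 16 tbsp/cup × 340 g/cup ≈ 37.8 g

cake flour: 0.7 tsp; raisins: 0.6 cup; honey: 37.8 g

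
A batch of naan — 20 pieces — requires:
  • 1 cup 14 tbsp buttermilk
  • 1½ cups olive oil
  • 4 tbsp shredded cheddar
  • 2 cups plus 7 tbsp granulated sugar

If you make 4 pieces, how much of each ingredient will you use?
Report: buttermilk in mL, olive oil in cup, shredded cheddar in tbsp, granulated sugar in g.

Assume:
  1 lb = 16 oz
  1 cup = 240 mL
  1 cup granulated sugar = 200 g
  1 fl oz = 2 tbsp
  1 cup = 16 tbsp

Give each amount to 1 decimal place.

buttermilk: 90.0 mL; olive oil: 0.3 cup; shredded cheddar: 0.8 tbsp; granulated sugar: 97.5 g

Scaling factor: 4/20 = 1/5 = 0.2.
buttermilk: (1 cup + 14 tbsp = 1.875 cup) × 1/5 × 240 mL/cup = 90.0 mL
olive oil: 1.5 cup × 1/5 = 0.3 cup
shredded cheddar: 4 tbsp × 1/5 = 0.8 tbsp
granulated sugar: (2 cup + 7 tbsp = 2.4375 cup) × 1/5 × 200 g/cup = 97.5 g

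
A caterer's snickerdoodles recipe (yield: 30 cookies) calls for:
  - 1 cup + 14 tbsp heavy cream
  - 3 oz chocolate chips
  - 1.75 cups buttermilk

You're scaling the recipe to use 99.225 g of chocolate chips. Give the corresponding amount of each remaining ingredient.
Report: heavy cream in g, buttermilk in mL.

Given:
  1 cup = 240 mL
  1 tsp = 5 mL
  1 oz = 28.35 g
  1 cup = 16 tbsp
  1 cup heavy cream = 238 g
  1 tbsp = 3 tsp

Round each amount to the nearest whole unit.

The original recipe has 85.05 g of chocolate chips, so the scaling factor is 99.225 ÷ 85.05 = 7/6.
heavy cream: (1 cup + 14 tbsp = 1.875 cup) × 7/6 × 238 g/cup ≈ 521 g
buttermilk: 1.75 cup × 7/6 × 240 mL/cup = 490 mL

heavy cream: 521 g; buttermilk: 490 mL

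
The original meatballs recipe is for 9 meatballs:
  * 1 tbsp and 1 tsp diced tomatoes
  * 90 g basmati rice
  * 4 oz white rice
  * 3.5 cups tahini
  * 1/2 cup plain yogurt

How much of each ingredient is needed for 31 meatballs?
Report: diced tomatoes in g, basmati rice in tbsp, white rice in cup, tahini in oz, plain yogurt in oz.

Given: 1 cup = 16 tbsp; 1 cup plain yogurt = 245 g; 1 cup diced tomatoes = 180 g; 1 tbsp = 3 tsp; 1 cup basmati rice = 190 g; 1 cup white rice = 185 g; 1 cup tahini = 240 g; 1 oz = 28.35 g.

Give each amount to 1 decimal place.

diced tomatoes: 51.7 g; basmati rice: 26.1 tbsp; white rice: 2.1 cup; tahini: 102.1 oz; plain yogurt: 14.9 oz

Scaling factor: 31/9.
diced tomatoes: (1 tbsp + 1 tsp = 4/3 tbsp) × 31/9 ÷ 16 tbsp/cup × 180 g/cup ≈ 51.7 g
basmati rice: 90 g × 31/9 ÷ 190 g/cup × 16 tbsp/cup ≈ 26.1 tbsp
white rice: 4 oz × 31/9 × 28.35 g/oz ÷ 185 g/cup ≈ 2.1 cup
tahini: 3.5 cup × 31/9 × 240 g/cup ÷ 28.35 g/oz ≈ 102.1 oz
plain yogurt: 0.5 cup × 31/9 × 245 g/cup ÷ 28.35 g/oz ≈ 14.9 oz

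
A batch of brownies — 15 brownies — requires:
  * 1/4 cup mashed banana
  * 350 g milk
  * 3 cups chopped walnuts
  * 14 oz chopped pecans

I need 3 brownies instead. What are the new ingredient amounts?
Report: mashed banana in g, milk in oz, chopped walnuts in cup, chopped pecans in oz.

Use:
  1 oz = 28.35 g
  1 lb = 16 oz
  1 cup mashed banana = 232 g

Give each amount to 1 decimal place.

mashed banana: 11.6 g; milk: 2.5 oz; chopped walnuts: 0.6 cup; chopped pecans: 2.8 oz

Scaling factor: 3/15 = 1/5 = 0.2.
mashed banana: 0.25 cup × 1/5 × 232 g/cup = 11.6 g
milk: 350 g × 1/5 ÷ 28.35 g/oz ≈ 2.5 oz
chopped walnuts: 3 cup × 1/5 = 0.6 cup
chopped pecans: 14 oz × 1/5 = 2.8 oz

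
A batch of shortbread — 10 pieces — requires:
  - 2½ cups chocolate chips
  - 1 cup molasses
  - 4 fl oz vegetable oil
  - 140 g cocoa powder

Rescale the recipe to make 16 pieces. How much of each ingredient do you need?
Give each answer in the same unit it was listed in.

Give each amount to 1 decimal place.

Scaling factor: 16/10 = 8/5 = 1.6.
chocolate chips: 2.5 cup × 8/5 = 4.0 cup
molasses: 1 cup × 8/5 = 1.6 cup
vegetable oil: 4 fl oz × 8/5 = 6.4 fl oz
cocoa powder: 140 g × 8/5 = 224.0 g

chocolate chips: 4.0 cup; molasses: 1.6 cup; vegetable oil: 6.4 fl oz; cocoa powder: 224.0 g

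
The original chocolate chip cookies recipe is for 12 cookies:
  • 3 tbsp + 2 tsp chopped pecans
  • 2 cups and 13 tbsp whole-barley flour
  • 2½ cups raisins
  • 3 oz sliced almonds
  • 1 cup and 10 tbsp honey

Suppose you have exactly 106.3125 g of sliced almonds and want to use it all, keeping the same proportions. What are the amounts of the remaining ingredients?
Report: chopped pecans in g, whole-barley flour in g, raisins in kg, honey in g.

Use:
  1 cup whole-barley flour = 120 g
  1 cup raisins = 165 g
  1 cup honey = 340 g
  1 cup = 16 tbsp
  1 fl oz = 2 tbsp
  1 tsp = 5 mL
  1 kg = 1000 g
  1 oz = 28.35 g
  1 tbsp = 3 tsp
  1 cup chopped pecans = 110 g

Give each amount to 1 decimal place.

chopped pecans: 31.5 g; whole-barley flour: 421.9 g; raisins: 0.5 kg; honey: 690.6 g

The original recipe has 85.05 g of sliced almonds, so the scaling factor is 106.3125 ÷ 85.05 = 5/4 = 1.25.
chopped pecans: (3 tbsp + 2 tsp = 11/3 tbsp) × 5/4 ÷ 16 tbsp/cup × 110 g/cup ≈ 31.5 g
whole-barley flour: (2 cup + 13 tbsp = 2.8125 cup) × 5/4 × 120 g/cup ≈ 421.9 g
raisins: 2.5 cup × 5/4 × 165 g/cup ÷ 1000 g/kg ≈ 0.5 kg
honey: (1 cup + 10 tbsp = 1.625 cup) × 5/4 × 340 g/cup ≈ 690.6 g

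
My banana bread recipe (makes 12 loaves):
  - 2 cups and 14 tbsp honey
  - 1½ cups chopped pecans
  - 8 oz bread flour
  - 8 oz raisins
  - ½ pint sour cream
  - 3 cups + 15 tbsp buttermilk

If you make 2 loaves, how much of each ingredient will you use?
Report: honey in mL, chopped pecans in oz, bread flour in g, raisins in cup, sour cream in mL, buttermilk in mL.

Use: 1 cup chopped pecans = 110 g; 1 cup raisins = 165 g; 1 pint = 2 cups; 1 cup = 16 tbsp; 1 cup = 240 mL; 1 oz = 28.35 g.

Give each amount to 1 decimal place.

honey: 115.0 mL; chopped pecans: 1.0 oz; bread flour: 37.8 g; raisins: 0.2 cup; sour cream: 40.0 mL; buttermilk: 157.5 mL

Scaling factor: 2/12 = 1/6.
honey: (2 cup + 14 tbsp = 2.875 cup) × 1/6 × 240 mL/cup = 115.0 mL
chopped pecans: 1.5 cup × 1/6 × 110 g/cup ÷ 28.35 g/oz ≈ 1.0 oz
bread flour: 8 oz × 1/6 × 28.35 g/oz = 37.8 g
raisins: 8 oz × 1/6 × 28.35 g/oz ÷ 165 g/cup ≈ 0.2 cup
sour cream: 0.5 pint × 1/6 × 2 cup/pint × 240 mL/cup = 40.0 mL
buttermilk: (3 cup + 15 tbsp = 3.9375 cup) × 1/6 × 240 mL/cup = 157.5 mL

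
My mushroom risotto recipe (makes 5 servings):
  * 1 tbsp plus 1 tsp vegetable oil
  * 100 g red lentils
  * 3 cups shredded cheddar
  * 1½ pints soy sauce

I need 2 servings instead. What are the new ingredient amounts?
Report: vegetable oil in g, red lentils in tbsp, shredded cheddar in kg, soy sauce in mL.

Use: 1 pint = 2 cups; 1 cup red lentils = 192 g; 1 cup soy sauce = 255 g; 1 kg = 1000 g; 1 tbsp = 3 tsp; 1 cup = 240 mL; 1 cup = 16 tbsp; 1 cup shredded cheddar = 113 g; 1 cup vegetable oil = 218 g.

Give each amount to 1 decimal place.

vegetable oil: 7.3 g; red lentils: 3.3 tbsp; shredded cheddar: 0.1 kg; soy sauce: 288.0 mL

Scaling factor: 2/5 = 0.4.
vegetable oil: (1 tbsp + 1 tsp = 4/3 tbsp) × 2/5 ÷ 16 tbsp/cup × 218 g/cup ≈ 7.3 g
red lentils: 100 g × 2/5 ÷ 192 g/cup × 16 tbsp/cup ≈ 3.3 tbsp
shredded cheddar: 3 cup × 2/5 × 113 g/cup ÷ 1000 g/kg ≈ 0.1 kg
soy sauce: 1.5 pint × 2/5 × 2 cup/pint × 240 mL/cup = 288.0 mL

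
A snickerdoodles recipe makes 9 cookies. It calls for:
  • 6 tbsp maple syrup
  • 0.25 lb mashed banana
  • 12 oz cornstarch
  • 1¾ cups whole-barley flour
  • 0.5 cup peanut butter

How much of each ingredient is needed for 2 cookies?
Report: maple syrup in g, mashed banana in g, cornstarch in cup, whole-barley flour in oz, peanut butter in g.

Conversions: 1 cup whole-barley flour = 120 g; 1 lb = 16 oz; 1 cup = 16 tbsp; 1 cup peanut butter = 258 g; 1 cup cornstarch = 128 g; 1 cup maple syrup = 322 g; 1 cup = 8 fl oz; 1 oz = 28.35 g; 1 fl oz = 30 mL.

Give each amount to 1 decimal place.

Scaling factor: 2/9.
maple syrup: 6 tbsp × 2/9 ÷ 16 tbsp/cup × 322 g/cup ≈ 26.8 g
mashed banana: 0.25 lb × 2/9 × 16 oz/lb × 28.35 g/oz = 25.2 g
cornstarch: 12 oz × 2/9 × 28.35 g/oz ÷ 128 g/cup ≈ 0.6 cup
whole-barley flour: 1.75 cup × 2/9 × 120 g/cup ÷ 28.35 g/oz ≈ 1.6 oz
peanut butter: 0.5 cup × 2/9 × 258 g/cup ≈ 28.7 g

maple syrup: 26.8 g; mashed banana: 25.2 g; cornstarch: 0.6 cup; whole-barley flour: 1.6 oz; peanut butter: 28.7 g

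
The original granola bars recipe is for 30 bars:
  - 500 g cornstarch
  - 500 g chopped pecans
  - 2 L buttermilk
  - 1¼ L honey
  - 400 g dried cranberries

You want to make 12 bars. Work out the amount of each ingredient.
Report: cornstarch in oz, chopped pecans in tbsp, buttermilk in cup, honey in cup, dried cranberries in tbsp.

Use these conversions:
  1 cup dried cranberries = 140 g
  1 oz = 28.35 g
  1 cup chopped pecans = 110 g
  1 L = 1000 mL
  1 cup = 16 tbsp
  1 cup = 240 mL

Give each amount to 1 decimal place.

Scaling factor: 12/30 = 2/5 = 0.4.
cornstarch: 500 g × 2/5 ÷ 28.35 g/oz ≈ 7.1 oz
chopped pecans: 500 g × 2/5 ÷ 110 g/cup × 16 tbsp/cup ≈ 29.1 tbsp
buttermilk: 2 L × 2/5 × 1000 mL/L ÷ 240 mL/cup ≈ 3.3 cup
honey: 1.25 L × 2/5 × 1000 mL/L ÷ 240 mL/cup ≈ 2.1 cup
dried cranberries: 400 g × 2/5 ÷ 140 g/cup × 16 tbsp/cup ≈ 18.3 tbsp

cornstarch: 7.1 oz; chopped pecans: 29.1 tbsp; buttermilk: 3.3 cup; honey: 2.1 cup; dried cranberries: 18.3 tbsp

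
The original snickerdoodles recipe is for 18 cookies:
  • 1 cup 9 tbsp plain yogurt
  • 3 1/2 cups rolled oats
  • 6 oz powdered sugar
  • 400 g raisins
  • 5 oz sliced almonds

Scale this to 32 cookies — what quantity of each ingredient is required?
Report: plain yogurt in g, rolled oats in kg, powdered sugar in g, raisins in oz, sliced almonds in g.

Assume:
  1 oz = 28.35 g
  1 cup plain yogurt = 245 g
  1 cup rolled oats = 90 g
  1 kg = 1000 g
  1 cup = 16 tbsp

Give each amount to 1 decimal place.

Scaling factor: 32/18 = 16/9.
plain yogurt: (1 cup + 9 tbsp = 1.5625 cup) × 16/9 × 245 g/cup ≈ 680.6 g
rolled oats: 3.5 cup × 16/9 × 90 g/cup ÷ 1000 g/kg ≈ 0.6 kg
powdered sugar: 6 oz × 16/9 × 28.35 g/oz = 302.4 g
raisins: 400 g × 16/9 ÷ 28.35 g/oz ≈ 25.1 oz
sliced almonds: 5 oz × 16/9 × 28.35 g/oz = 252.0 g

plain yogurt: 680.6 g; rolled oats: 0.6 kg; powdered sugar: 302.4 g; raisins: 25.1 oz; sliced almonds: 252.0 g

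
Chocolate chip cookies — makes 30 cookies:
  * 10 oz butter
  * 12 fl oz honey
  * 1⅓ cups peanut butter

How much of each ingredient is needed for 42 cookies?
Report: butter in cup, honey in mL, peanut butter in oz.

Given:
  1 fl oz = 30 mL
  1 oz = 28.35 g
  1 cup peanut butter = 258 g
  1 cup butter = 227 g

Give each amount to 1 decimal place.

butter: 1.7 cup; honey: 504.0 mL; peanut butter: 17.0 oz

Scaling factor: 42/30 = 7/5 = 1.4.
butter: 10 oz × 7/5 × 28.35 g/oz ÷ 227 g/cup ≈ 1.7 cup
honey: 12 fl oz × 7/5 × 30 mL/fl oz = 504.0 mL
peanut butter: 4/3 cup × 7/5 × 258 g/cup ÷ 28.35 g/oz ≈ 17.0 oz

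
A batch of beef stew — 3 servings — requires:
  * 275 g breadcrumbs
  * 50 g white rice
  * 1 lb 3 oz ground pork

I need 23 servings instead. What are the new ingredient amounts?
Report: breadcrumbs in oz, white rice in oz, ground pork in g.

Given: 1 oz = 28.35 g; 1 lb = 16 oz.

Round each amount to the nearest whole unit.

breadcrumbs: 74 oz; white rice: 14 oz; ground pork: 4130 g

Scaling factor: 23/3.
breadcrumbs: 275 g × 23/3 ÷ 28.35 g/oz ≈ 74 oz
white rice: 50 g × 23/3 ÷ 28.35 g/oz ≈ 14 oz
ground pork: (1 lb + 3 oz = 1.1875 lb) × 23/3 × 16 oz/lb × 28.35 g/oz ≈ 4130 g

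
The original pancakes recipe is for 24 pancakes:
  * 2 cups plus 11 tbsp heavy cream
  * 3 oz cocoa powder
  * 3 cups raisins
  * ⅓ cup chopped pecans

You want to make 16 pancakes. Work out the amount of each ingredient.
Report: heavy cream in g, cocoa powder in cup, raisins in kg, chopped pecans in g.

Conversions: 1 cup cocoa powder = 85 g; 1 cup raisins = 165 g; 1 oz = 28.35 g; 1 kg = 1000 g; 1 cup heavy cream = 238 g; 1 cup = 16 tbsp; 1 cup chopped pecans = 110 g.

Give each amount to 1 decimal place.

Scaling factor: 16/24 = 2/3.
heavy cream: (2 cup + 11 tbsp = 2.6875 cup) × 2/3 × 238 g/cup ≈ 426.4 g
cocoa powder: 3 oz × 2/3 × 28.35 g/oz ÷ 85 g/cup ≈ 0.7 cup
raisins: 3 cup × 2/3 × 165 g/cup ÷ 1000 g/kg ≈ 0.3 kg
chopped pecans: 1/3 cup × 2/3 × 110 g/cup ≈ 24.4 g

heavy cream: 426.4 g; cocoa powder: 0.7 cup; raisins: 0.3 kg; chopped pecans: 24.4 g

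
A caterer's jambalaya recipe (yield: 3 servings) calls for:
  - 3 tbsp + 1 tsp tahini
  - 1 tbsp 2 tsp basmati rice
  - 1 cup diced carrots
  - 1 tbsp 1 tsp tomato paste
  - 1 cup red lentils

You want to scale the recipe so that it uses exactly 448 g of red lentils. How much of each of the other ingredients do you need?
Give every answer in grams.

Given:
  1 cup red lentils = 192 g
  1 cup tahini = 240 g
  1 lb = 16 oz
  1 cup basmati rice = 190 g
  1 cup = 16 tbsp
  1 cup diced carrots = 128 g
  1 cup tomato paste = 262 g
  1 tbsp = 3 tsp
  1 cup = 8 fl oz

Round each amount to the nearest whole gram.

The original recipe has 192 g of red lentils, so the scaling factor is 448 ÷ 192 = 7/3.
tahini: (3 tbsp + 1 tsp = 10/3 tbsp) × 7/3 ÷ 16 tbsp/cup × 240 g/cup ≈ 117 g
basmati rice: (1 tbsp + 2 tsp = 5/3 tbsp) × 7/3 ÷ 16 tbsp/cup × 190 g/cup ≈ 46 g
diced carrots: 1 cup × 7/3 × 128 g/cup ≈ 299 g
tomato paste: (1 tbsp + 1 tsp = 4/3 tbsp) × 7/3 ÷ 16 tbsp/cup × 262 g/cup ≈ 51 g

tahini: 117 g; basmati rice: 46 g; diced carrots: 299 g; tomato paste: 51 g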